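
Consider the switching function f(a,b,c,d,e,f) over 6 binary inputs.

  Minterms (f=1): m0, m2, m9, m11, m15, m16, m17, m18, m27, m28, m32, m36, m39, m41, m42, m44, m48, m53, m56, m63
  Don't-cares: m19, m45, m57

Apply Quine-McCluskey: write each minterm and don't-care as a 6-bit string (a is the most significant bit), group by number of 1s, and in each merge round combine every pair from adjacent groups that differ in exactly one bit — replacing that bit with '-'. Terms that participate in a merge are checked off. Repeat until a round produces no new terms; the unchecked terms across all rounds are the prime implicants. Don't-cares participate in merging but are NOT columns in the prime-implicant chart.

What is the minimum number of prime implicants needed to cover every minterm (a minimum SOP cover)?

13

[col 0] 000000*, 000010*, 001001*, 001011*, 001111*, 010000*, 010001*, 010010*, 010011*, 011011*, 011100, 100000*, 100100*, 100111, 101001*, 101010, 101100*, 101101*, 110000*, 110101, 111000*, 111001*, 111111
[col 1] -00000*, -01001, -10000*, 0-0000*, 0-0010*, 0-1011, 0000-0*, 001-11, 0010-1, 01-011, 0100-0*, 0100-1*, 01000-*, 01001-*, 1-0000*, 1-1001, 10-100, 100-00, 101-01, 10110-, 11-000, 11100-
[col 2] --0000, 0-00-0, 0100--
Prime implicants: --0000, -01001, 0-00-0, 0-1011, 001-11, 0010-1, 01-011, 0100--, 011100, 1-1001, 10-100, 100-00, 100111, 101-01, 101010, 10110-, 11-000, 110101, 11100-, 111111
PI chart (minterm → PIs covering it):
  0 | --0000,0-00-0
  2 | 0-00-0  (sole → essential)
  9 | -01001,0010-1
  11 | 0-1011,001-11,0010-1
  15 | 001-11  (sole → essential)
  16 | --0000,0-00-0,0100--
  17 | 0100--  (sole → essential)
  18 | 0-00-0,0100--
  27 | 0-1011,01-011
  28 | 011100  (sole → essential)
  32 | --0000,100-00
  36 | 10-100,100-00
  39 | 100111  (sole → essential)
  41 | -01001,1-1001,101-01
  42 | 101010  (sole → essential)
  44 | 10-100,10110-
  48 | --0000,11-000
  53 | 110101  (sole → essential)
  56 | 11-000,11100-
  63 | 111111  (sole → essential)
Essential prime implicants: 0-00-0, 001-11, 0100--, 011100, 100111, 101010, 110101, 111111
Petrick residual → --0000, -01001, 0-1011, 10-100, 11-000
Minimum SOP uses 13 PIs: c'd'e'f' + b'cd'e'f + a'c'd'f' + a'cd'ef + a'b'cef + a'bc'd' + a'bcde'f' + ab'de'f' + ab'c'def + ab'cd'ef' + abd'e'f' + abc'de'f + abcdef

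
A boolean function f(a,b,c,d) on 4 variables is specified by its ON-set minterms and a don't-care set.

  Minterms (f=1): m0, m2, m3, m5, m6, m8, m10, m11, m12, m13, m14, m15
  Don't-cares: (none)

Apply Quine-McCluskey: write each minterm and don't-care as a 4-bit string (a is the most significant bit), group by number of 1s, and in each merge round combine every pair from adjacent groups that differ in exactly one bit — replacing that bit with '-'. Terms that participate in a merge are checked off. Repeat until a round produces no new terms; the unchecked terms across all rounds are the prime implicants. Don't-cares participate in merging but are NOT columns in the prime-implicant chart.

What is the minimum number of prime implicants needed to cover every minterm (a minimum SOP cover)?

5

Round 0: 0000✓ 0010✓ 0011✓ 0101✓ 0110✓ 1000✓ 1010✓ 1011✓ 1100✓ 1101✓ 1110✓ 1111✓
Round 1: -000✓ -010✓ -011✓ -101 -110✓ 0-10✓ 00-0✓ 001-✓ 1-00✓ 1-10✓ 1-11✓ 10-0✓ 101-✓ 11-0✓ 11-1✓ 110-✓ 111-✓
Round 2: --10 -0-0 -01- 1--0 1-1- 11--
PIs = {--10, -0-0, -01-, -101, 1--0, 1-1-, 11--}
Coverage chart:
  m0: -0-0 ←essential
  m2: --10,-0-0,-01-
  m3: -01- ←essential
  m5: -101 ←essential
  m6: --10 ←essential
  m8: -0-0,1--0
  m10: --10,-0-0,-01-,1--0,1-1-
  m11: -01-,1-1-
  m12: 1--0,11--
  m13: -101,11--
  m14: --10,1--0,1-1-,11--
  m15: 1-1-,11--
Essential: --10, -0-0, -01-, -101
Petrick residual → 11--
Min cover (5 terms): cd' + b'd' + b'c + bc'd + ab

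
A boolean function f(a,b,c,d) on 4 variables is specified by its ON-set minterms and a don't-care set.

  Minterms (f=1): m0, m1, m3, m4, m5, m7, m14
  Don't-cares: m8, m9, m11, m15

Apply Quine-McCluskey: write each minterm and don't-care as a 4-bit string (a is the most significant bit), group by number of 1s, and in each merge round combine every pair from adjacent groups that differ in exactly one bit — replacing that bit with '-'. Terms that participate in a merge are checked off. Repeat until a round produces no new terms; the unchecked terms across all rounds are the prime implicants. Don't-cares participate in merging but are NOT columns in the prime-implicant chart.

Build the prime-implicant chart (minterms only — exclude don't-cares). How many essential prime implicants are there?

2

[col 0] 0000*, 0001*, 0011*, 0100*, 0101*, 0111*, 1000*, 1001*, 1011*, 1110*, 1111*
[col 1] -000*, -001*, -011*, -111*, 0-00*, 0-01*, 0-11*, 00-1*, 000-*, 01-1*, 010-*, 1-11*, 10-1*, 100-*, 111-
[col 2] --11, -0-1, -00-, 0--1, 0-0-
Prime implicants: --11, -0-1, -00-, 0--1, 0-0-, 111-
PI chart (minterm → PIs covering it):
  0 | -00-,0-0-
  1 | -0-1,-00-,0--1,0-0-
  3 | --11,-0-1,0--1
  4 | 0-0-  (sole → essential)
  5 | 0--1,0-0-
  7 | --11,0--1
  14 | 111-  (sole → essential)
Essential prime implicants: 0-0-, 111-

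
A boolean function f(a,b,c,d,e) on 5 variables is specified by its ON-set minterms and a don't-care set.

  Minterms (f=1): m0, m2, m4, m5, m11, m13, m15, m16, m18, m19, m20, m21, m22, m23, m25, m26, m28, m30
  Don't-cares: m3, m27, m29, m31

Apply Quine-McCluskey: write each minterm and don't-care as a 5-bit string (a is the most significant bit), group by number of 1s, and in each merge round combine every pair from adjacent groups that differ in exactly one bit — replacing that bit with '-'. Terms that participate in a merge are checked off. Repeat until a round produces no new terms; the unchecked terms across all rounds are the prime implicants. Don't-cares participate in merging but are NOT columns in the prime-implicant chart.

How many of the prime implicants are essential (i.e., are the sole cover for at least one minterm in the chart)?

size-2^0 implicants → 00000(✓)  00010(✓)  00011(✓)  00100(✓)  00101(✓)  01011(✓)  01101(✓)  01111(✓)  10000(✓)  10010(✓)  10011(✓)  10100(✓)  10101(✓)  10110(✓)  10111(✓)  11001(✓)  11010(✓)  11011(✓)  11100(✓)  11101(✓)  11110(✓)  11111(✓)
size-2^1 implicants → -0000(✓)  -0010(✓)  -0011(✓)  -0100(✓)  -0101(✓)  -1011(✓)  -1101(✓)  -1111(✓)  0-011(✓)  0-101(✓)  00-00(✓)  000-0(✓)  0001-(✓)  0010-(✓)  01-11(✓)  011-1(✓)  1-010(✓)  1-011(✓)  1-100(✓)  1-101(✓)  1-110(✓)  1-111(✓)  10-00(✓)  10-10(✓)  10-11(✓)  100-0(✓)  1001-(✓)  101-0(✓)  101-1(✓)  1010-(✓)  1011-(✓)  11-01(✓)  11-10(✓)  11-11(✓)  110-1(✓)  1101-(✓)  111-0(✓)  111-1(✓)  1110-(✓)  1111-(✓)
size-2^2 implicants → --011  --101  -0-00  -00-0  -001-  -010-  -1-11  -11-1  1--10(✓)  1--11(✓)  1-01-(✓)  1-1-0(✓)  1-1-1(✓)  1-10-(✓)  1-11-(✓)  10--0  10-1-(✓)  101--(✓)  11--1  11-1-(✓)  111--(✓)
size-2^3 implicants → 1--1-  1-1--
Unchecked terms (primes): --011, --101, -0-00, -00-0, -001-, -010-, -1-11, -11-1, 1--1-, 1-1--, 10--0, 11--1
Minterm coverage:
  m0 ⊆ -0-00,-00-0
  m2 ⊆ -00-0,-001-
  m4 ⊆ -0-00,-010-
  m5 ⊆ --101,-010-
  m11 ⊆ --011,-1-11
  m13 ⊆ --101,-11-1
  m15 ⊆ -1-11,-11-1
  m16 ⊆ -0-00,-00-0,10--0
  m18 ⊆ -00-0,-001-,1--1-,10--0
  m19 ⊆ --011,-001-,1--1-
  m20 ⊆ -0-00,-010-,1-1--,10--0
  m21 ⊆ --101,-010-,1-1--
  m22 ⊆ 1--1-,1-1--,10--0
  m23 ⊆ 1--1-,1-1--
  m25 ⊆ 11--1 [E]
  m26 ⊆ 1--1- [E]
  m28 ⊆ 1-1-- [E]
  m30 ⊆ 1--1-,1-1--
E = {1--1-, 1-1--, 11--1}

3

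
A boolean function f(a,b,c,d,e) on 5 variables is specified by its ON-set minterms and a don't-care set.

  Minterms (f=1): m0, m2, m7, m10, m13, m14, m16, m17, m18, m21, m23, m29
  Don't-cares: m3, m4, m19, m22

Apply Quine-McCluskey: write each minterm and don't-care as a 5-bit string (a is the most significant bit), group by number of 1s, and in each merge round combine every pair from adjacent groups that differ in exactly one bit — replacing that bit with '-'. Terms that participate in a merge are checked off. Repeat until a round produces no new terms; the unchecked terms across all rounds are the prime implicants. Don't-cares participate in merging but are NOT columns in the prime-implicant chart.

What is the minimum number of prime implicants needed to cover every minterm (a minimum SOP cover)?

[col 0] 00000*, 00010*, 00011*, 00100*, 00111*, 01010*, 01101*, 01110*, 10000*, 10001*, 10010*, 10011*, 10101*, 10110*, 10111*, 11101*
[col 1] -0000*, -0010*, -0011*, -0111*, -1101, 0-010, 00-00, 00-11*, 000-0*, 0001-*, 01-10, 1-101, 10-01*, 10-10*, 10-11*, 100-0*, 100-1*, 1000-*, 1001-*, 101-1*, 1011-*
[col 2] -0-11, -00-0, -001-, 10--1, 10-1-, 100--
Prime implicants: -0-11, -00-0, -001-, -1101, 0-010, 00-00, 01-10, 1-101, 10--1, 10-1-, 100--
PI chart (minterm → PIs covering it):
  0 | -00-0,00-00
  2 | -00-0,-001-,0-010
  7 | -0-11  (sole → essential)
  10 | 0-010,01-10
  13 | -1101  (sole → essential)
  14 | 01-10  (sole → essential)
  16 | -00-0,100--
  17 | 10--1,100--
  18 | -00-0,-001-,10-1-,100--
  21 | 1-101,10--1
  23 | -0-11,10--1,10-1-
  29 | -1101,1-101
Essential prime implicants: -0-11, -1101, 01-10
Petrick residual → -00-0, 10--1
Minimum SOP uses 5 PIs: b'de + b'c'e' + bcd'e + a'bde' + ab'e

5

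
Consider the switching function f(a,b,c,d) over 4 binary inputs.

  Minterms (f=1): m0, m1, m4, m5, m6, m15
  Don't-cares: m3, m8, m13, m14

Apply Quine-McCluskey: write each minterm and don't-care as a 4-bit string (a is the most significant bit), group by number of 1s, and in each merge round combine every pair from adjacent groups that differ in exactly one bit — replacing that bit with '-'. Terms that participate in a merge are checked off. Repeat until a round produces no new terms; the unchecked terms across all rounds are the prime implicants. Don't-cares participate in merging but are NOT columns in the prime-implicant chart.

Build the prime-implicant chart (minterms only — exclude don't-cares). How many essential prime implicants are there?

[col 0] 0000*, 0001*, 0011*, 0100*, 0101*, 0110*, 1000*, 1101*, 1110*, 1111*
[col 1] -000, -101, -110, 0-00*, 0-01*, 00-1, 000-*, 01-0, 010-*, 11-1, 111-
[col 2] 0-0-
Prime implicants: -000, -101, -110, 0-0-, 00-1, 01-0, 11-1, 111-
PI chart (minterm → PIs covering it):
  0 | -000,0-0-
  1 | 0-0-,00-1
  4 | 0-0-,01-0
  5 | -101,0-0-
  6 | -110,01-0
  15 | 11-1,111-
(no essential prime implicants)

0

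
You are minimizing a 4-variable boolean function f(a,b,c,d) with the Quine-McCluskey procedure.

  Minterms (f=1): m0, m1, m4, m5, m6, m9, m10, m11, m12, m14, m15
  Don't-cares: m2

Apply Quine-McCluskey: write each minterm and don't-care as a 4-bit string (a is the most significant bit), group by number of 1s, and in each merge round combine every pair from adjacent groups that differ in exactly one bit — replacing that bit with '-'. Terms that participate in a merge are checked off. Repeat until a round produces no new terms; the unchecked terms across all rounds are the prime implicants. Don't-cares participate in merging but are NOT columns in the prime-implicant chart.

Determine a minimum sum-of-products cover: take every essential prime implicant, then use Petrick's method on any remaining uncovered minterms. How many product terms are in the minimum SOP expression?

size-2^0 implicants → 0000(✓)  0001(✓)  0010(✓)  0100(✓)  0101(✓)  0110(✓)  1001(✓)  1010(✓)  1011(✓)  1100(✓)  1110(✓)  1111(✓)
size-2^1 implicants → -001  -010(✓)  -100(✓)  -110(✓)  0-00(✓)  0-01(✓)  0-10(✓)  00-0(✓)  000-(✓)  01-0(✓)  010-(✓)  1-10(✓)  1-11(✓)  10-1  101-(✓)  11-0(✓)  111-(✓)
size-2^2 implicants → --10  -1-0  0--0  0-0-  1-1-
Unchecked terms (primes): --10, -001, -1-0, 0--0, 0-0-, 1-1-, 10-1
Minterm coverage:
  m0 ⊆ 0--0,0-0-
  m1 ⊆ -001,0-0-
  m4 ⊆ -1-0,0--0,0-0-
  m5 ⊆ 0-0- [E]
  m6 ⊆ --10,-1-0,0--0
  m9 ⊆ -001,10-1
  m10 ⊆ --10,1-1-
  m11 ⊆ 1-1-,10-1
  m12 ⊆ -1-0 [E]
  m14 ⊆ --10,-1-0,1-1-
  m15 ⊆ 1-1- [E]
E = {-1-0, 0-0-, 1-1-}
Petrick residual → -001
Cover = b'c'd + bd' + a'c' + ac  |cover|=4

4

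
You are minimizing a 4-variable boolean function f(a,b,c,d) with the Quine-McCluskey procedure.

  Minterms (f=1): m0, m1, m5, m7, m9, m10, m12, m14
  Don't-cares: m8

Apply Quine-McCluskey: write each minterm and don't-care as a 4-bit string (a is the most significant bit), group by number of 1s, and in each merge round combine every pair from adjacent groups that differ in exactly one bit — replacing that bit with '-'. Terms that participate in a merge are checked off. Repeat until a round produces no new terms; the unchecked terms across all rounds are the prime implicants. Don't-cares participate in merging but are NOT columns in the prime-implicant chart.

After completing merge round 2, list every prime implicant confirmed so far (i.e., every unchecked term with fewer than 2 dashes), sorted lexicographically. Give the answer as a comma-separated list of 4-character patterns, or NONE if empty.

0-01, 01-1

[col 0] 0000*, 0001*, 0101*, 0111*, 1000*, 1001*, 1010*, 1100*, 1110*
[col 1] -000*, -001*, 0-01, 000-*, 01-1, 1-00*, 1-10*, 10-0*, 100-*, 11-0*
[col 2] -00-, 1--0
Prime implicants: -00-, 0-01, 01-1, 1--0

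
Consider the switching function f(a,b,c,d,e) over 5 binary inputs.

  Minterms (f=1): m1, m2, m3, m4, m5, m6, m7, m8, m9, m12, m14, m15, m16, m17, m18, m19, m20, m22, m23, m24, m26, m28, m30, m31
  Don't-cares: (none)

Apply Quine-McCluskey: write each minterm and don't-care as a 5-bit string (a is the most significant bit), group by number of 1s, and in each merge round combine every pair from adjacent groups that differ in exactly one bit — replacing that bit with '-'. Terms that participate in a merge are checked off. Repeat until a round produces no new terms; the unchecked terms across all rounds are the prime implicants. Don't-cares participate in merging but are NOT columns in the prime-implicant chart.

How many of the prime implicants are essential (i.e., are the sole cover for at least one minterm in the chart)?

[col 0] 00001*, 00010*, 00011*, 00100*, 00101*, 00110*, 00111*, 01000*, 01001*, 01100*, 01110*, 01111*, 10000*, 10001*, 10010*, 10011*, 10100*, 10110*, 10111*, 11000*, 11010*, 11100*, 11110*, 11111*
[col 1] -0001*, -0010*, -0011*, -0100*, -0110*, -0111*, -1000*, -1100*, -1110*, -1111*, 0-001, 0-100*, 0-110*, 0-111*, 00-01*, 00-10*, 00-11*, 000-1*, 0001-*, 001-0*, 001-1*, 0010-*, 0011-*, 01-00*, 0100-, 011-0*, 0111-*, 1-000*, 1-010*, 1-100*, 1-110*, 1-111*, 10-00*, 10-10*, 10-11*, 100-0*, 100-1*, 1000-*, 1001-*, 101-0*, 1011-*, 11-00*, 11-10*, 110-0*, 111-0*, 1111-*
[col 2] --100*, --110*, --111*, -0-10*, -0-11*, -00-1, -001-*, -01-0*, -011-*, -1-00, -11-0*, -111-*, 0-1-0*, 0-11-*, 00--1, 00-1-*, 001--, 1--00*, 1--10*, 1-0-0*, 1-1-0*, 1-11-*, 10--0*, 10-1-*, 100--, 11--0*
[col 3] --1-0, --11-, -0-1-, 1---0
Prime implicants: --1-0, --11-, -0-1-, -00-1, -1-00, 0-001, 00--1, 001--, 0100-, 1---0, 100--
PI chart (minterm → PIs covering it):
  1 | -00-1,0-001,00--1
  2 | -0-1-  (sole → essential)
  3 | -0-1-,-00-1,00--1
  4 | --1-0,001--
  5 | 00--1,001--
  6 | --1-0,--11-,-0-1-,001--
  7 | --11-,-0-1-,00--1,001--
  8 | -1-00,0100-
  9 | 0-001,0100-
  12 | --1-0,-1-00
  14 | --1-0,--11-
  15 | --11-  (sole → essential)
  16 | 1---0,100--
  17 | -00-1,100--
  18 | -0-1-,1---0,100--
  19 | -0-1-,-00-1,100--
  20 | --1-0,1---0
  22 | --1-0,--11-,-0-1-,1---0
  23 | --11-,-0-1-
  24 | -1-00,1---0
  26 | 1---0  (sole → essential)
  28 | --1-0,-1-00,1---0
  30 | --1-0,--11-,1---0
  31 | --11-  (sole → essential)
Essential prime implicants: --11-, -0-1-, 1---0

3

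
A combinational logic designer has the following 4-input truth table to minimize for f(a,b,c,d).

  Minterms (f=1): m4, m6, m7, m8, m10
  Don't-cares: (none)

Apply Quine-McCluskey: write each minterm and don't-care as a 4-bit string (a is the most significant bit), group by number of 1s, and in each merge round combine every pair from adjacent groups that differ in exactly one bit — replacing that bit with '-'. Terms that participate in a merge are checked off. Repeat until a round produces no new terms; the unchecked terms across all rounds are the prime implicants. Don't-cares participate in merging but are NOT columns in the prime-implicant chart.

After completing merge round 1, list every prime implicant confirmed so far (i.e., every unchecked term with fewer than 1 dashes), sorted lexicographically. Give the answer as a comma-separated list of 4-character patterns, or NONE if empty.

NONE

Round 0: 0100✓ 0110✓ 0111✓ 1000✓ 1010✓
Round 1: 01-0 011- 10-0
PIs = {01-0, 011-, 10-0}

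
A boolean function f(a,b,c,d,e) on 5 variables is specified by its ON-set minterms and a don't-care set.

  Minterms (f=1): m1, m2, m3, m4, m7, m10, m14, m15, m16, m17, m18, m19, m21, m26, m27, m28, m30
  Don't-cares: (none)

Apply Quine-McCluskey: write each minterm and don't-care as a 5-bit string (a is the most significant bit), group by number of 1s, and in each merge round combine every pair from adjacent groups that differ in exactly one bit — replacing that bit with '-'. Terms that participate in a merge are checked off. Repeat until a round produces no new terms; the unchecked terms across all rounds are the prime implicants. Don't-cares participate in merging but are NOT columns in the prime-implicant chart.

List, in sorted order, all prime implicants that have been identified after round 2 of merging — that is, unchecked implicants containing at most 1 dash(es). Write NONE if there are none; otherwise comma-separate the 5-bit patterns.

0-111, 00-11, 00100, 0111-, 10-01, 111-0

size-2^0 implicants → 00001(✓)  00010(✓)  00011(✓)  00100  00111(✓)  01010(✓)  01110(✓)  01111(✓)  10000(✓)  10001(✓)  10010(✓)  10011(✓)  10101(✓)  11010(✓)  11011(✓)  11100(✓)  11110(✓)
size-2^1 implicants → -0001(✓)  -0010(✓)  -0011(✓)  -1010(✓)  -1110(✓)  0-010(✓)  0-111  00-11  000-1(✓)  0001-(✓)  01-10(✓)  0111-  1-010(✓)  1-011(✓)  10-01  100-0(✓)  100-1(✓)  1000-(✓)  1001-(✓)  11-10(✓)  1101-(✓)  111-0
size-2^2 implicants → --010  -00-1  -001-  -1-10  1-01-  100--
Unchecked terms (primes): --010, -00-1, -001-, -1-10, 0-111, 00-11, 00100, 0111-, 1-01-, 10-01, 100--, 111-0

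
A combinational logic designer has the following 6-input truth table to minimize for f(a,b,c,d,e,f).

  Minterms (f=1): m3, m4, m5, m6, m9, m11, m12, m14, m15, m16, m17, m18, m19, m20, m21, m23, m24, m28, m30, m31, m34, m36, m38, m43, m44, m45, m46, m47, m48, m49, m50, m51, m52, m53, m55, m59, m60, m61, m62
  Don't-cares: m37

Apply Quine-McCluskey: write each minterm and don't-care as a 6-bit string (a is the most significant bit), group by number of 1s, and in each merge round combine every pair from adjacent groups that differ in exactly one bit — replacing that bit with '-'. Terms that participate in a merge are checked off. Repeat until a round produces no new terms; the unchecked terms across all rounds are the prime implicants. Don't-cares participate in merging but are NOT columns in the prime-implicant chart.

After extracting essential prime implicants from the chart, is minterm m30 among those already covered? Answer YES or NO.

[col 0] 000011*, 000100*, 000101*, 000110*, 001001*, 001011*, 001100*, 001110*, 001111*, 010000*, 010001*, 010010*, 010011*, 010100*, 010101*, 010111*, 011000*, 011100*, 011110*, 011111*, 100010*, 100100*, 100101*, 100110*, 101011*, 101100*, 101101*, 101110*, 101111*, 110000*, 110001*, 110010*, 110011*, 110100*, 110101*, 110111*, 111011*, 111100*, 111101*, 111110*
[col 1] -00100*, -00101*, -00110*, -01011*, -01100*, -01110*, -01111*, -10000*, -10001*, -10010*, -10011*, -10100*, -10101*, -10111*, -11100*, -11110*, 0-0011, 0-0100*, 0-0101*, 0-1100*, 0-1110*, 0-1111*, 00-011, 00-100*, 00-110*, 0001-0*, 00010-*, 001-11*, 0010-1, 0011-0*, 00111-*, 01-000*, 01-100*, 01-111, 010-00*, 010-01*, 010-11*, 0100-0*, 0100-1*, 01000-*, 01001-*, 0101-1*, 01010-*, 011-00*, 0111-0*, 01111-*, 1-0010, 1-0100*, 1-0101*, 1-1011, 1-1100*, 1-1101*, 1-1110*, 10-100*, 10-101*, 10-110*, 100-10, 1001-0*, 10010-*, 101-11*, 1011-0*, 1011-1*, 10110-*, 10111-*, 11-011, 11-100*, 11-101*, 110-00*, 110-01*, 110-11*, 1100-0*, 1100-1*, 11000-*, 11001-*, 1101-1*, 11010-*, 1111-0*, 11110-*
[col 2] --0100*, --0101*, --1100*, --1110*, -0-100*, -0-110*, -001-0*, -0010-*, -01-11, -011-0*, -0111-, -1-100*, -10-00*, -10-01*, -10-11*, -100-0*, -100-1*, -1000-*, -1001-*, -101-1*, -1010-*, -111-0*, 0--100*, 0-010-*, 0-11-0*, 0-111-, 00-1-0*, 01--00, 010--1*, 010-0-*, 0100--*, 1--100*, 1--101*, 1-010-*, 1-11-0*, 1-110-*, 10-1-0*, 10-10-*, 1011--, 11-10-*, 110--1*, 110-0-*, 1100--*
[col 3] ---100, --010-, --11-0, -0-1-0, -10--1, -10-0-, -100--, 1--10-
Prime implicants: ---100, --010-, --11-0, -0-1-0, -01-11, -0111-, -10--1, -10-0-, -100--, 0-0011, 0-111-, 00-011, 0010-1, 01--00, 01-111, 1--10-, 1-0010, 1-1011, 100-10, 1011--, 11-011
PI chart (minterm → PIs covering it):
  3 | 0-0011,00-011
  4 | ---100,--010-,-0-1-0
  5 | --010-  (sole → essential)
  6 | -0-1-0  (sole → essential)
  9 | 0010-1  (sole → essential)
  11 | -01-11,00-011,0010-1
  12 | ---100,--11-0,-0-1-0
  14 | --11-0,-0-1-0,-0111-,0-111-
  15 | -01-11,-0111-,0-111-
  16 | -10-0-,-100--,01--00
  17 | -10--1,-10-0-,-100--
  18 | -100--  (sole → essential)
  19 | -10--1,-100--,0-0011
  20 | ---100,--010-,-10-0-,01--00
  21 | --010-,-10--1,-10-0-
  23 | -10--1,01-111
  24 | 01--00  (sole → essential)
  28 | ---100,--11-0,01--00
  30 | --11-0,0-111-
  31 | 0-111-,01-111
  34 | 1-0010,100-10
  36 | ---100,--010-,-0-1-0,1--10-
  38 | -0-1-0,100-10
  43 | -01-11,1-1011
  44 | ---100,--11-0,-0-1-0,1--10-,1011--
  45 | 1--10-,1011--
  46 | --11-0,-0-1-0,-0111-,1011--
  47 | -01-11,-0111-,1011--
  48 | -10-0-,-100--
  49 | -10--1,-10-0-,-100--
  50 | -100--,1-0010
  51 | -10--1,-100--,11-011
  52 | ---100,--010-,-10-0-,1--10-
  53 | --010-,-10--1,-10-0-,1--10-
  55 | -10--1  (sole → essential)
  59 | 1-1011,11-011
  60 | ---100,--11-0,1--10-
  61 | 1--10-  (sole → essential)
  62 | --11-0  (sole → essential)
Essential prime implicants: --010-, --11-0, -0-1-0, -10--1, -100--, 0010-1, 01--00, 1--10-

YES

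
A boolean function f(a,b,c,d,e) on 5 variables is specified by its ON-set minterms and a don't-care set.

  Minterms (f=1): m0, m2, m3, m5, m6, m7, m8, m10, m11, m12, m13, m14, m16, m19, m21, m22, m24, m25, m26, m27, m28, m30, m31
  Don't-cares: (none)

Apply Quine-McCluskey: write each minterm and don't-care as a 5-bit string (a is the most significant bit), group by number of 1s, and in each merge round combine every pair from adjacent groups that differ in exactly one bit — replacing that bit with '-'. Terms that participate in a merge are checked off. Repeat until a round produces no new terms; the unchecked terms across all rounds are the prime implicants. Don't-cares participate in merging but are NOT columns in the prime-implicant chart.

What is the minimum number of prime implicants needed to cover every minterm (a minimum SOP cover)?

Round 0: 00000✓ 00010✓ 00011✓ 00101✓ 00110✓ 00111✓ 01000✓ 01010✓ 01011✓ 01100✓ 01101✓ 01110✓ 10000✓ 10011✓ 10101✓ 10110✓ 11000✓ 11001✓ 11010✓ 11011✓ 11100✓ 11110✓ 11111✓
Round 1: -0000✓ -0011✓ -0101 -0110✓ -1000✓ -1010✓ -1011✓ -1100✓ -1110✓ 0-000✓ 0-010✓ 0-011✓ 0-101 0-110✓ 00-10✓ 00-11✓ 000-0✓ 0001-✓ 001-1 0011-✓ 01-00✓ 01-10✓ 010-0✓ 0101-✓ 011-0✓ 0110- 1-000✓ 1-011✓ 1-110✓ 11-00✓ 11-10✓ 11-11✓ 110-0✓ 110-1✓ 1100-✓ 1101-✓ 111-0✓ 1111-✓
Round 2: --000 --011 --110 -1-00✓ -1-10✓ -10-0✓ -101- -11-0✓ 0--10 0-0-0 0-01- 00-1- 01--0✓ 11--0✓ 11-1- 110--
Round 3: -1--0
PIs = {--000, --011, --110, -0101, -1--0, -101-, 0--10, 0-0-0, 0-01-, 0-101, 00-1-, 001-1, 0110-, 11-1-, 110--}
Coverage chart:
  m0: --000,0-0-0
  m2: 0--10,0-0-0,0-01-,00-1-
  m3: --011,0-01-,00-1-
  m5: -0101,0-101,001-1
  m6: --110,0--10,00-1-
  m7: 00-1-,001-1
  m8: --000,-1--0,0-0-0
  m10: -1--0,-101-,0--10,0-0-0,0-01-
  m11: --011,-101-,0-01-
  m12: -1--0,0110-
  m13: 0-101,0110-
  m14: --110,-1--0,0--10
  m16: --000 ←essential
  m19: --011 ←essential
  m21: -0101 ←essential
  m22: --110 ←essential
  m24: --000,-1--0,110--
  m25: 110-- ←essential
  m26: -1--0,-101-,11-1-,110--
  m27: --011,-101-,11-1-,110--
  m28: -1--0 ←essential
  m30: --110,-1--0,11-1-
  m31: 11-1- ←essential
Essential: --000, --011, --110, -0101, -1--0, 11-1-, 110--
Petrick residual → 0-101, 00-1-
Min cover (9 terms): c'd'e' + c'de + cde' + b'cd'e + be' + a'cd'e + a'b'd + abd + abc'

9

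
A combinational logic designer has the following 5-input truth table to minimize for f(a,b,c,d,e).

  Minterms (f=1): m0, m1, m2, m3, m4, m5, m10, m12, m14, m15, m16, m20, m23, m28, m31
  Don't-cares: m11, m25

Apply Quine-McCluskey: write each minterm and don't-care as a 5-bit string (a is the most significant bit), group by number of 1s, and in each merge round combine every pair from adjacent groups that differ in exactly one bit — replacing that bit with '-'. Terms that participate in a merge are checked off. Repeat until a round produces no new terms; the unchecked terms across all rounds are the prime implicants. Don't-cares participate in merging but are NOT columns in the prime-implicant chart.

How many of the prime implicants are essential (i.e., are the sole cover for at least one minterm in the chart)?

4

size-2^0 implicants → 00000(✓)  00001(✓)  00010(✓)  00011(✓)  00100(✓)  00101(✓)  01010(✓)  01011(✓)  01100(✓)  01110(✓)  01111(✓)  10000(✓)  10100(✓)  10111(✓)  11001  11100(✓)  11111(✓)
size-2^1 implicants → -0000(✓)  -0100(✓)  -1100(✓)  -1111  0-010(✓)  0-011(✓)  0-100(✓)  00-00(✓)  00-01(✓)  000-0(✓)  000-1(✓)  0000-(✓)  0001-(✓)  0010-(✓)  01-10(✓)  01-11(✓)  0101-(✓)  011-0  0111-(✓)  1-100(✓)  1-111  10-00(✓)
size-2^2 implicants → --100  -0-00  0-01-  00-0-  000--  01-1-
Unchecked terms (primes): --100, -0-00, -1111, 0-01-, 00-0-, 000--, 01-1-, 011-0, 1-111, 11001
Minterm coverage:
  m0 ⊆ -0-00,00-0-,000--
  m1 ⊆ 00-0-,000--
  m2 ⊆ 0-01-,000--
  m3 ⊆ 0-01-,000--
  m4 ⊆ --100,-0-00,00-0-
  m5 ⊆ 00-0- [E]
  m10 ⊆ 0-01-,01-1-
  m12 ⊆ --100,011-0
  m14 ⊆ 01-1-,011-0
  m15 ⊆ -1111,01-1-
  m16 ⊆ -0-00 [E]
  m20 ⊆ --100,-0-00
  m23 ⊆ 1-111 [E]
  m28 ⊆ --100 [E]
  m31 ⊆ -1111,1-111
E = {--100, -0-00, 00-0-, 1-111}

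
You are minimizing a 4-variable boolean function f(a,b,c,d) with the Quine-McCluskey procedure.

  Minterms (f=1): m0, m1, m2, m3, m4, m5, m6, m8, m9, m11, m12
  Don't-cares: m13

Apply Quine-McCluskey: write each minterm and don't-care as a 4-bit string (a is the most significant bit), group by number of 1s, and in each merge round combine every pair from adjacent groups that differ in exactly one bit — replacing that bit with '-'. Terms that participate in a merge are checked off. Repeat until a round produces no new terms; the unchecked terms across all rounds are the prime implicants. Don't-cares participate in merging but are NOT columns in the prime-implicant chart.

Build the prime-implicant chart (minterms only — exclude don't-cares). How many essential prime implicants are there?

size-2^0 implicants → 0000(✓)  0001(✓)  0010(✓)  0011(✓)  0100(✓)  0101(✓)  0110(✓)  1000(✓)  1001(✓)  1011(✓)  1100(✓)  1101(✓)
size-2^1 implicants → -000(✓)  -001(✓)  -011(✓)  -100(✓)  -101(✓)  0-00(✓)  0-01(✓)  0-10(✓)  00-0(✓)  00-1(✓)  000-(✓)  001-(✓)  01-0(✓)  010-(✓)  1-00(✓)  1-01(✓)  10-1(✓)  100-(✓)  110-(✓)
size-2^2 implicants → --00(✓)  --01(✓)  -0-1  -00-(✓)  -10-(✓)  0--0  0-0-(✓)  00--  1-0-(✓)
size-2^3 implicants → --0-
Unchecked terms (primes): --0-, -0-1, 0--0, 00--
Minterm coverage:
  m0 ⊆ --0-,0--0,00--
  m1 ⊆ --0-,-0-1,00--
  m2 ⊆ 0--0,00--
  m3 ⊆ -0-1,00--
  m4 ⊆ --0-,0--0
  m5 ⊆ --0- [E]
  m6 ⊆ 0--0 [E]
  m8 ⊆ --0- [E]
  m9 ⊆ --0-,-0-1
  m11 ⊆ -0-1 [E]
  m12 ⊆ --0- [E]
E = {--0-, -0-1, 0--0}

3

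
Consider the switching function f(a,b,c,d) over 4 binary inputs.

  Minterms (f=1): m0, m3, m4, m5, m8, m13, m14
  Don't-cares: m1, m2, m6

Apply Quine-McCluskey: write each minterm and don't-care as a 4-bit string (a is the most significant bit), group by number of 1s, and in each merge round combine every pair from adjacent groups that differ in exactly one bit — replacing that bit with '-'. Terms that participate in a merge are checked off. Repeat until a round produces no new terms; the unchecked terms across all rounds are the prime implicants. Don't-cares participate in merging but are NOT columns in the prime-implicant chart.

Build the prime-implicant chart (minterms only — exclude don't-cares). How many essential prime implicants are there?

4

size-2^0 implicants → 0000(✓)  0001(✓)  0010(✓)  0011(✓)  0100(✓)  0101(✓)  0110(✓)  1000(✓)  1101(✓)  1110(✓)
size-2^1 implicants → -000  -101  -110  0-00(✓)  0-01(✓)  0-10(✓)  00-0(✓)  00-1(✓)  000-(✓)  001-(✓)  01-0(✓)  010-(✓)
size-2^2 implicants → 0--0  0-0-  00--
Unchecked terms (primes): -000, -101, -110, 0--0, 0-0-, 00--
Minterm coverage:
  m0 ⊆ -000,0--0,0-0-,00--
  m3 ⊆ 00-- [E]
  m4 ⊆ 0--0,0-0-
  m5 ⊆ -101,0-0-
  m8 ⊆ -000 [E]
  m13 ⊆ -101 [E]
  m14 ⊆ -110 [E]
E = {-000, -101, -110, 00--}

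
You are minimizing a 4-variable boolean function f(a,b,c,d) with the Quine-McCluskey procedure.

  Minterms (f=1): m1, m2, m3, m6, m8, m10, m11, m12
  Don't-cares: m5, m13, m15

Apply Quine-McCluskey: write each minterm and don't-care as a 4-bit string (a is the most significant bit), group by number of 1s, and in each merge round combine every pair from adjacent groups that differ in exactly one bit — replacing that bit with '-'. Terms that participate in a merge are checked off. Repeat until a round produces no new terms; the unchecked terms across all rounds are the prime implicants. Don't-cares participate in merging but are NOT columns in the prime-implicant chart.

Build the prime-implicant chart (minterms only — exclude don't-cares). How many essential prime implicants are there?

size-2^0 implicants → 0001(✓)  0010(✓)  0011(✓)  0101(✓)  0110(✓)  1000(✓)  1010(✓)  1011(✓)  1100(✓)  1101(✓)  1111(✓)
size-2^1 implicants → -010(✓)  -011(✓)  -101  0-01  0-10  00-1  001-(✓)  1-00  1-11  10-0  101-(✓)  11-1  110-
size-2^2 implicants → -01-
Unchecked terms (primes): -01-, -101, 0-01, 0-10, 00-1, 1-00, 1-11, 10-0, 11-1, 110-
Minterm coverage:
  m1 ⊆ 0-01,00-1
  m2 ⊆ -01-,0-10
  m3 ⊆ -01-,00-1
  m6 ⊆ 0-10 [E]
  m8 ⊆ 1-00,10-0
  m10 ⊆ -01-,10-0
  m11 ⊆ -01-,1-11
  m12 ⊆ 1-00,110-
E = {0-10}

1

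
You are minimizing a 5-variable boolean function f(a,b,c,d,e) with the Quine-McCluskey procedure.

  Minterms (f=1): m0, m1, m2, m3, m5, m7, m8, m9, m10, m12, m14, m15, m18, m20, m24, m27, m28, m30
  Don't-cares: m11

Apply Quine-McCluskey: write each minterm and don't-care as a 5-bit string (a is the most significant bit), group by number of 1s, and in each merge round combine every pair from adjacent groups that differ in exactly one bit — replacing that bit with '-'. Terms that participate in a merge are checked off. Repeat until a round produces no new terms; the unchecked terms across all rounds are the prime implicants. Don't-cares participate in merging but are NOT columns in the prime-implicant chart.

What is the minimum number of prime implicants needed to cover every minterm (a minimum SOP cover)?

8

Round 0: 00000✓ 00001✓ 00010✓ 00011✓ 00101✓ 00111✓ 01000✓ 01001✓ 01010✓ 01011✓ 01100✓ 01110✓ 01111✓ 10010✓ 10100✓ 11000✓ 11011✓ 11100✓ 11110✓
Round 1: -0010 -1000✓ -1011 -1100✓ -1110✓ 0-000✓ 0-001✓ 0-010✓ 0-011✓ 0-111✓ 00-01✓ 00-11✓ 000-0✓ 000-1✓ 0000-✓ 0001-✓ 001-1✓ 01-00✓ 01-10✓ 01-11✓ 010-0✓ 010-1✓ 0100-✓ 0101-✓ 011-0✓ 0111-✓ 1-100 11-00✓ 111-0✓
Round 2: -1-00 -11-0 0--11 0-0-0✓ 0-0-1✓ 0-00-✓ 0-01-✓ 00--1 000--✓ 01--0 01-1- 010--✓
Round 3: 0-0--
PIs = {-0010, -1-00, -1011, -11-0, 0--11, 0-0--, 00--1, 01--0, 01-1-, 1-100}
Coverage chart:
  m0: 0-0-- ←essential
  m1: 0-0--,00--1
  m2: -0010,0-0--
  m3: 0--11,0-0--,00--1
  m5: 00--1 ←essential
  m7: 0--11,00--1
  m8: -1-00,0-0--,01--0
  m9: 0-0-- ←essential
  m10: 0-0--,01--0,01-1-
  m12: -1-00,-11-0,01--0
  m14: -11-0,01--0,01-1-
  m15: 0--11,01-1-
  m18: -0010 ←essential
  m20: 1-100 ←essential
  m24: -1-00 ←essential
  m27: -1011 ←essential
  m28: -1-00,-11-0,1-100
  m30: -11-0 ←essential
Essential: -0010, -1-00, -1011, -11-0, 0-0--, 00--1, 1-100
Petrick residual → 0--11
Min cover (8 terms): b'c'de' + bd'e' + bc'de + bce' + a'de + a'c' + a'b'e + acd'e'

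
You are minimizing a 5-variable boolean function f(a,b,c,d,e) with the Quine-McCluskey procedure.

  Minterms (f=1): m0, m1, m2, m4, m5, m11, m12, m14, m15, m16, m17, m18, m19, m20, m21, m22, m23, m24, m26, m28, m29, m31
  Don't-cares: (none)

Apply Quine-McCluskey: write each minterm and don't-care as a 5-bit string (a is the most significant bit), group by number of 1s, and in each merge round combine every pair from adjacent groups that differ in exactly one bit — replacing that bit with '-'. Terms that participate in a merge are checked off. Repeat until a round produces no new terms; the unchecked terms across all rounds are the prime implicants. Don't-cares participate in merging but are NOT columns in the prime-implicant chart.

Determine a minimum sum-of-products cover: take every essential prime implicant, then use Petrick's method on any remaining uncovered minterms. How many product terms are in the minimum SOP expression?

8

size-2^0 implicants → 00000(✓)  00001(✓)  00010(✓)  00100(✓)  00101(✓)  01011(✓)  01100(✓)  01110(✓)  01111(✓)  10000(✓)  10001(✓)  10010(✓)  10011(✓)  10100(✓)  10101(✓)  10110(✓)  10111(✓)  11000(✓)  11010(✓)  11100(✓)  11101(✓)  11111(✓)
size-2^1 implicants → -0000(✓)  -0001(✓)  -0010(✓)  -0100(✓)  -0101(✓)  -1100(✓)  -1111  0-100(✓)  00-00(✓)  00-01(✓)  000-0(✓)  0000-(✓)  0010-(✓)  01-11  011-0  0111-  1-000(✓)  1-010(✓)  1-100(✓)  1-101(✓)  1-111(✓)  10-00(✓)  10-01(✓)  10-10(✓)  10-11(✓)  100-0(✓)  100-1(✓)  1000-(✓)  1001-(✓)  101-0(✓)  101-1(✓)  1010-(✓)  1011-(✓)  11-00(✓)  110-0(✓)  111-1(✓)  1110-(✓)
size-2^2 implicants → --100  -0-00(✓)  -0-01(✓)  -00-0  -000-(✓)  -010-(✓)  00-0-(✓)  1--00  1-0-0  1-1-1  1-10-  10--0(✓)  10--1(✓)  10-0-(✓)  10-1-(✓)  100--(✓)  101--(✓)
size-2^3 implicants → -0-0-  10---
Unchecked terms (primes): --100, -0-0-, -00-0, -1111, 01-11, 011-0, 0111-, 1--00, 1-0-0, 1-1-1, 1-10-, 10---
Minterm coverage:
  m0 ⊆ -0-0-,-00-0
  m1 ⊆ -0-0- [E]
  m2 ⊆ -00-0 [E]
  m4 ⊆ --100,-0-0-
  m5 ⊆ -0-0- [E]
  m11 ⊆ 01-11 [E]
  m12 ⊆ --100,011-0
  m14 ⊆ 011-0,0111-
  m15 ⊆ -1111,01-11,0111-
  m16 ⊆ -0-0-,-00-0,1--00,1-0-0,10---
  m17 ⊆ -0-0-,10---
  m18 ⊆ -00-0,1-0-0,10---
  m19 ⊆ 10--- [E]
  m20 ⊆ --100,-0-0-,1--00,1-10-,10---
  m21 ⊆ -0-0-,1-1-1,1-10-,10---
  m22 ⊆ 10--- [E]
  m23 ⊆ 1-1-1,10---
  m24 ⊆ 1--00,1-0-0
  m26 ⊆ 1-0-0 [E]
  m28 ⊆ --100,1--00,1-10-
  m29 ⊆ 1-1-1,1-10-
  m31 ⊆ -1111,1-1-1
E = {-0-0-, -00-0, 01-11, 1-0-0, 10---}
Petrick residual → --100, 011-0, 1-1-1
Cover = cd'e' + b'd' + b'c'e' + a'bde + a'bce' + ac'e' + ace + ab'  |cover|=8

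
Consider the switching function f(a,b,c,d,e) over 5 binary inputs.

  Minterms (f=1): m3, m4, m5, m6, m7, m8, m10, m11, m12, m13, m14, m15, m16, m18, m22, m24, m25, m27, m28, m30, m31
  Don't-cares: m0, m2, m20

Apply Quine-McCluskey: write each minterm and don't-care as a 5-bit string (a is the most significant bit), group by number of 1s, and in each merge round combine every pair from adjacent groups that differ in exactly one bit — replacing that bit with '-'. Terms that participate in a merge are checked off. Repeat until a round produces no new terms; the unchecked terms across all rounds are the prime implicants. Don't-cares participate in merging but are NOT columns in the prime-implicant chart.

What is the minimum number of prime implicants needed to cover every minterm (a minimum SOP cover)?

6

Round 0: 00000✓ 00010✓ 00011✓ 00100✓ 00101✓ 00110✓ 00111✓ 01000✓ 01010✓ 01011✓ 01100✓ 01101✓ 01110✓ 01111✓ 10000✓ 10010✓ 10100✓ 10110✓ 11000✓ 11001✓ 11011✓ 11100✓ 11110✓ 11111✓
Round 1: -0000✓ -0010✓ -0100✓ -0110✓ -1000✓ -1011✓ -1100✓ -1110✓ -1111✓ 0-000✓ 0-010✓ 0-011✓ 0-100✓ 0-101✓ 0-110✓ 0-111✓ 00-00✓ 00-10✓ 00-11✓ 000-0✓ 0001-✓ 001-0✓ 001-1✓ 0010-✓ 0011-✓ 01-00✓ 01-10✓ 01-11✓ 010-0✓ 0101-✓ 011-0✓ 011-1✓ 0110-✓ 0111-✓ 1-000✓ 1-100✓ 1-110✓ 10-00✓ 10-10✓ 100-0✓ 101-0✓ 11-00✓ 11-11✓ 110-1 1100- 111-0✓ 1111-✓
Round 2: --000✓ --100✓ --110✓ -0-00✓ -0-10✓ -00-0✓ -01-0✓ -1-00✓ -1-11 -11-0✓ -111- 0--00✓ 0--10✓ 0--11✓ 0-0-0✓ 0-01-✓ 0-1-0✓ 0-1-1✓ 0-10-✓ 0-11-✓ 00--0✓ 00-1-✓ 001--✓ 01--0✓ 01-1-✓ 011--✓ 1--00✓ 1-1-0✓ 10--0✓
Round 3: ---00 --1-0 -0--0 0---0 0--1- 0-1--
PIs = {---00, --1-0, -0--0, -1-11, -111-, 0---0, 0--1-, 0-1--, 110-1, 1100-}
Coverage chart:
  m3: 0--1- ←essential
  m4: ---00,--1-0,-0--0,0---0,0-1--
  m5: 0-1-- ←essential
  m6: --1-0,-0--0,0---0,0--1-,0-1--
  m7: 0--1-,0-1--
  m8: ---00,0---0
  m10: 0---0,0--1-
  m11: -1-11,0--1-
  m12: ---00,--1-0,0---0,0-1--
  m13: 0-1-- ←essential
  m14: --1-0,-111-,0---0,0--1-,0-1--
  m15: -1-11,-111-,0--1-,0-1--
  m16: ---00,-0--0
  m18: -0--0 ←essential
  m22: --1-0,-0--0
  m24: ---00,1100-
  m25: 110-1,1100-
  m27: -1-11,110-1
  m28: ---00,--1-0
  m30: --1-0,-111-
  m31: -1-11,-111-
Essential: -0--0, 0--1-, 0-1--
Petrick residual → ---00, -111-, 110-1
Min cover (6 terms): d'e' + b'e' + bcd + a'd + a'c + abc'e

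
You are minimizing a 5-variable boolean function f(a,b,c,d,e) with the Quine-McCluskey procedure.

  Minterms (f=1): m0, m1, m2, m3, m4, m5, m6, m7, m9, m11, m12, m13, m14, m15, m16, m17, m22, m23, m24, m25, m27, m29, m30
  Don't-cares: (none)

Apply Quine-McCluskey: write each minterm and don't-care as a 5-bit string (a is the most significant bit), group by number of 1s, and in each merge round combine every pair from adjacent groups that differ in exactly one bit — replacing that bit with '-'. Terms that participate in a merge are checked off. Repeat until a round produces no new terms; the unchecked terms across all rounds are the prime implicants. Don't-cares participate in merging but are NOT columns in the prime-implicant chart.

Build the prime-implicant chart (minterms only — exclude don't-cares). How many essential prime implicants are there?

7

[col 0] 00000*, 00001*, 00010*, 00011*, 00100*, 00101*, 00110*, 00111*, 01001*, 01011*, 01100*, 01101*, 01110*, 01111*, 10000*, 10001*, 10110*, 10111*, 11000*, 11001*, 11011*, 11101*, 11110*
[col 1] -0000*, -0001*, -0110*, -0111*, -1001*, -1011*, -1101*, -1110*, 0-001*, 0-011*, 0-100*, 0-101*, 0-110*, 0-111*, 00-00*, 00-01*, 00-10*, 00-11*, 000-0*, 000-1*, 0000-*, 0001-*, 001-0*, 001-1*, 0010-*, 0011-*, 01-01*, 01-11*, 010-1*, 011-0*, 011-1*, 0110-*, 0111-*, 1-000*, 1-001*, 1-110*, 1000-*, 1011-*, 11-01*, 110-1*, 1100-*
[col 2] --001, --110, -000-, -011-, -1-01, -10-1, 0--01*, 0--11*, 0-0-1*, 0-1-0*, 0-1-1*, 0-10-*, 0-11-*, 00--0*, 00--1*, 00-0-*, 00-1-*, 000--*, 001--*, 01--1*, 011--*, 1-00-
[col 3] 0---1, 0-1--, 00---
Prime implicants: --001, --110, -000-, -011-, -1-01, -10-1, 0---1, 0-1--, 00---, 1-00-
PI chart (minterm → PIs covering it):
  0 | -000-,00---
  1 | --001,-000-,0---1,00---
  2 | 00---  (sole → essential)
  3 | 0---1,00---
  4 | 0-1--,00---
  5 | 0---1,0-1--,00---
  6 | --110,-011-,0-1--,00---
  7 | -011-,0---1,0-1--,00---
  9 | --001,-1-01,-10-1,0---1
  11 | -10-1,0---1
  12 | 0-1--  (sole → essential)
  13 | -1-01,0---1,0-1--
  14 | --110,0-1--
  15 | 0---1,0-1--
  16 | -000-,1-00-
  17 | --001,-000-,1-00-
  22 | --110,-011-
  23 | -011-  (sole → essential)
  24 | 1-00-  (sole → essential)
  25 | --001,-1-01,-10-1,1-00-
  27 | -10-1  (sole → essential)
  29 | -1-01  (sole → essential)
  30 | --110  (sole → essential)
Essential prime implicants: --110, -011-, -1-01, -10-1, 0-1--, 00---, 1-00-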